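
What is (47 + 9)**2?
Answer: 3136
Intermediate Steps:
(47 + 9)**2 = 56**2 = 3136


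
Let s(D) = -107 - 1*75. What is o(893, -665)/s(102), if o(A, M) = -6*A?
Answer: 2679/91 ≈ 29.440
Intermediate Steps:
s(D) = -182 (s(D) = -107 - 75 = -182)
o(893, -665)/s(102) = -6*893/(-182) = -5358*(-1/182) = 2679/91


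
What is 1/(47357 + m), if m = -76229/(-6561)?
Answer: 6561/310785506 ≈ 2.1111e-5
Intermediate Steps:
m = 76229/6561 (m = -76229*(-1/6561) = 76229/6561 ≈ 11.618)
1/(47357 + m) = 1/(47357 + 76229/6561) = 1/(310785506/6561) = 6561/310785506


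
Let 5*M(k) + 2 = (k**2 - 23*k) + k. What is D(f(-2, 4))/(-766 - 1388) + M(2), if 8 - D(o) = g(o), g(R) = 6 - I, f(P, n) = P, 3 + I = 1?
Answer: -42/5 ≈ -8.4000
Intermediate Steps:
I = -2 (I = -3 + 1 = -2)
M(k) = -2/5 - 22*k/5 + k**2/5 (M(k) = -2/5 + ((k**2 - 23*k) + k)/5 = -2/5 + (k**2 - 22*k)/5 = -2/5 + (-22*k/5 + k**2/5) = -2/5 - 22*k/5 + k**2/5)
g(R) = 8 (g(R) = 6 - 1*(-2) = 6 + 2 = 8)
D(o) = 0 (D(o) = 8 - 1*8 = 8 - 8 = 0)
D(f(-2, 4))/(-766 - 1388) + M(2) = 0/(-766 - 1388) + (-2/5 - 22/5*2 + (1/5)*2**2) = 0/(-2154) + (-2/5 - 44/5 + (1/5)*4) = 0*(-1/2154) + (-2/5 - 44/5 + 4/5) = 0 - 42/5 = -42/5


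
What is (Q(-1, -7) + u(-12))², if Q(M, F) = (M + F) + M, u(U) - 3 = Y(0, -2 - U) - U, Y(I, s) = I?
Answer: 36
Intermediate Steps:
u(U) = 3 - U (u(U) = 3 + (0 - U) = 3 - U)
Q(M, F) = F + 2*M (Q(M, F) = (F + M) + M = F + 2*M)
(Q(-1, -7) + u(-12))² = ((-7 + 2*(-1)) + (3 - 1*(-12)))² = ((-7 - 2) + (3 + 12))² = (-9 + 15)² = 6² = 36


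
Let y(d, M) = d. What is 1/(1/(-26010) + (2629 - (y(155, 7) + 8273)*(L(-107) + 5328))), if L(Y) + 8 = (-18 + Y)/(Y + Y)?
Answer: -2783070/124790782343777 ≈ -2.2302e-8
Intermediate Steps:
L(Y) = -8 + (-18 + Y)/(2*Y) (L(Y) = -8 + (-18 + Y)/(Y + Y) = -8 + (-18 + Y)/((2*Y)) = -8 + (-18 + Y)*(1/(2*Y)) = -8 + (-18 + Y)/(2*Y))
1/(1/(-26010) + (2629 - (y(155, 7) + 8273)*(L(-107) + 5328))) = 1/(1/(-26010) + (2629 - (155 + 8273)*((-15/2 - 9/(-107)) + 5328))) = 1/(-1/26010 + (2629 - 8428*((-15/2 - 9*(-1/107)) + 5328))) = 1/(-1/26010 + (2629 - 8428*((-15/2 + 9/107) + 5328))) = 1/(-1/26010 + (2629 - 8428*(-1587/214 + 5328))) = 1/(-1/26010 + (2629 - 8428*1138605/214)) = 1/(-1/26010 + (2629 - 1*4798081470/107)) = 1/(-1/26010 + (2629 - 4798081470/107)) = 1/(-1/26010 - 4797800167/107) = 1/(-124790782343777/2783070) = -2783070/124790782343777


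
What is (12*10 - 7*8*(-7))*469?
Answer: 240128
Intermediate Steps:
(12*10 - 7*8*(-7))*469 = (120 - 56*(-7))*469 = (120 + 392)*469 = 512*469 = 240128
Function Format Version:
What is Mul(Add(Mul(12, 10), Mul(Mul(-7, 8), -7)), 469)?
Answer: 240128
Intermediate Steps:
Mul(Add(Mul(12, 10), Mul(Mul(-7, 8), -7)), 469) = Mul(Add(120, Mul(-56, -7)), 469) = Mul(Add(120, 392), 469) = Mul(512, 469) = 240128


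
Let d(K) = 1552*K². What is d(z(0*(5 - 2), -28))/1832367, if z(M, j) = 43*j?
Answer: 2249804032/1832367 ≈ 1227.8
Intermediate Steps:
d(z(0*(5 - 2), -28))/1832367 = (1552*(43*(-28))²)/1832367 = (1552*(-1204)²)*(1/1832367) = (1552*1449616)*(1/1832367) = 2249804032*(1/1832367) = 2249804032/1832367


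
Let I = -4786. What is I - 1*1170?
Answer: -5956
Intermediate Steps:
I - 1*1170 = -4786 - 1*1170 = -4786 - 1170 = -5956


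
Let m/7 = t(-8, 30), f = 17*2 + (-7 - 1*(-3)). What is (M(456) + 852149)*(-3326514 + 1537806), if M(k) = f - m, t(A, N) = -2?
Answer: -1524324436644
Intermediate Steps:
f = 30 (f = 34 + (-7 + 3) = 34 - 4 = 30)
m = -14 (m = 7*(-2) = -14)
M(k) = 44 (M(k) = 30 - 1*(-14) = 30 + 14 = 44)
(M(456) + 852149)*(-3326514 + 1537806) = (44 + 852149)*(-3326514 + 1537806) = 852193*(-1788708) = -1524324436644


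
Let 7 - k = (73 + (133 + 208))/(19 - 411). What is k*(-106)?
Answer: -83687/98 ≈ -853.95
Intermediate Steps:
k = 1579/196 (k = 7 - (73 + (133 + 208))/(19 - 411) = 7 - (73 + 341)/(-392) = 7 - 414*(-1)/392 = 7 - 1*(-207/196) = 7 + 207/196 = 1579/196 ≈ 8.0561)
k*(-106) = (1579/196)*(-106) = -83687/98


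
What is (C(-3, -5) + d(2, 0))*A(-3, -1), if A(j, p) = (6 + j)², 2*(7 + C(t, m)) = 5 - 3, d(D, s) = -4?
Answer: -90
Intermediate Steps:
C(t, m) = -6 (C(t, m) = -7 + (5 - 3)/2 = -7 + (½)*2 = -7 + 1 = -6)
(C(-3, -5) + d(2, 0))*A(-3, -1) = (-6 - 4)*(6 - 3)² = -10*3² = -10*9 = -90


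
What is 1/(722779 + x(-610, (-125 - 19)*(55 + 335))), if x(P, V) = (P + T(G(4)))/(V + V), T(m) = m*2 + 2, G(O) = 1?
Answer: 18720/13530422981 ≈ 1.3835e-6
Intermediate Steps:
T(m) = 2 + 2*m (T(m) = 2*m + 2 = 2 + 2*m)
x(P, V) = (4 + P)/(2*V) (x(P, V) = (P + (2 + 2*1))/(V + V) = (P + (2 + 2))/((2*V)) = (P + 4)*(1/(2*V)) = (4 + P)*(1/(2*V)) = (4 + P)/(2*V))
1/(722779 + x(-610, (-125 - 19)*(55 + 335))) = 1/(722779 + (4 - 610)/(2*(((-125 - 19)*(55 + 335))))) = 1/(722779 + (1/2)*(-606)/(-144*390)) = 1/(722779 + (1/2)*(-606)/(-56160)) = 1/(722779 + (1/2)*(-1/56160)*(-606)) = 1/(722779 + 101/18720) = 1/(13530422981/18720) = 18720/13530422981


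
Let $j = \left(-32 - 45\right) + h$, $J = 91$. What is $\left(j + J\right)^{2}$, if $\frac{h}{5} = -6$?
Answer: $256$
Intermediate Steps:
$h = -30$ ($h = 5 \left(-6\right) = -30$)
$j = -107$ ($j = \left(-32 - 45\right) - 30 = -77 - 30 = -107$)
$\left(j + J\right)^{2} = \left(-107 + 91\right)^{2} = \left(-16\right)^{2} = 256$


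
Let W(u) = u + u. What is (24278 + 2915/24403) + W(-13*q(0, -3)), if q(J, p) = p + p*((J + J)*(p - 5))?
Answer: 594362383/24403 ≈ 24356.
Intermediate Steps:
q(J, p) = p + 2*J*p*(-5 + p) (q(J, p) = p + p*((2*J)*(-5 + p)) = p + p*(2*J*(-5 + p)) = p + 2*J*p*(-5 + p))
W(u) = 2*u
(24278 + 2915/24403) + W(-13*q(0, -3)) = (24278 + 2915/24403) + 2*(-(-39)*(1 - 10*0 + 2*0*(-3))) = (24278 + 2915*(1/24403)) + 2*(-(-39)*(1 + 0 + 0)) = (24278 + 2915/24403) + 2*(-(-39)) = 592458949/24403 + 2*(-13*(-3)) = 592458949/24403 + 2*39 = 592458949/24403 + 78 = 594362383/24403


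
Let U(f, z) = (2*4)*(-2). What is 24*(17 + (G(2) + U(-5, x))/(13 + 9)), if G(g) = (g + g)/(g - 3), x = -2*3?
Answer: 4248/11 ≈ 386.18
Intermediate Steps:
x = -6
U(f, z) = -16 (U(f, z) = 8*(-2) = -16)
G(g) = 2*g/(-3 + g) (G(g) = (2*g)/(-3 + g) = 2*g/(-3 + g))
24*(17 + (G(2) + U(-5, x))/(13 + 9)) = 24*(17 + (2*2/(-3 + 2) - 16)/(13 + 9)) = 24*(17 + (2*2/(-1) - 16)/22) = 24*(17 + (2*2*(-1) - 16)*(1/22)) = 24*(17 + (-4 - 16)*(1/22)) = 24*(17 - 20*1/22) = 24*(17 - 10/11) = 24*(177/11) = 4248/11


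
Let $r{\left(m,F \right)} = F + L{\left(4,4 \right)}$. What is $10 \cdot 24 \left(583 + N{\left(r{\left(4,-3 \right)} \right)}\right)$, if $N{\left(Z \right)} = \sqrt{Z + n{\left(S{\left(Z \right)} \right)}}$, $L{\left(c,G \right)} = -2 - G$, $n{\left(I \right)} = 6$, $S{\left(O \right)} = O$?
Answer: $139920 + 240 i \sqrt{3} \approx 1.3992 \cdot 10^{5} + 415.69 i$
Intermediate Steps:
$r{\left(m,F \right)} = -6 + F$ ($r{\left(m,F \right)} = F - 6 = -6 + F$)
$N{\left(Z \right)} = \sqrt{6 + Z}$ ($N{\left(Z \right)} = \sqrt{Z + 6} = \sqrt{6 + Z}$)
$10 \cdot 24 \left(583 + N{\left(r{\left(4,-3 \right)} \right)}\right) = 10 \cdot 24 \left(583 + \sqrt{6 - 9}\right) = 240 \left(583 + \sqrt{6 - 9}\right) = 240 \left(583 + \sqrt{-3}\right) = 240 \left(583 + i \sqrt{3}\right) = 139920 + 240 i \sqrt{3}$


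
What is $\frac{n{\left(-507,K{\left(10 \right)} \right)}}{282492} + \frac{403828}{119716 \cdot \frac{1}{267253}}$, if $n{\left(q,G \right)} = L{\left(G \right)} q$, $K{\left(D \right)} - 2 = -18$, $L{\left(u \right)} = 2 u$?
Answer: $\frac{635161200313469}{704558589} \approx 9.015 \cdot 10^{5}$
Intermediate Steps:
$K{\left(D \right)} = -16$ ($K{\left(D \right)} = 2 - 18 = -16$)
$n{\left(q,G \right)} = 2 G q$
$\frac{n{\left(-507,K{\left(10 \right)} \right)}}{282492} + \frac{403828}{119716 \cdot \frac{1}{267253}} = \frac{2 \left(-16\right) \left(-507\right)}{282492} + \frac{403828}{119716 \cdot \frac{1}{267253}} = 16224 \cdot \frac{1}{282492} + \frac{403828}{119716 \cdot \frac{1}{267253}} = \frac{1352}{23541} + \frac{403828}{\frac{119716}{267253}} = \frac{1352}{23541} + 403828 \cdot \frac{267253}{119716} = \frac{1352}{23541} + \frac{26981061121}{29929} = \frac{635161200313469}{704558589}$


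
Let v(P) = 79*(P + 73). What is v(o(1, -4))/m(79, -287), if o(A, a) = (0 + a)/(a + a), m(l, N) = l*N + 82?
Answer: -11613/45182 ≈ -0.25703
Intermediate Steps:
m(l, N) = 82 + N*l (m(l, N) = N*l + 82 = 82 + N*l)
o(A, a) = 1/2 (o(A, a) = a/((2*a)) = a*(1/(2*a)) = 1/2)
v(P) = 5767 + 79*P (v(P) = 79*(73 + P) = 5767 + 79*P)
v(o(1, -4))/m(79, -287) = (5767 + 79*(1/2))/(82 - 287*79) = (5767 + 79/2)/(82 - 22673) = (11613/2)/(-22591) = (11613/2)*(-1/22591) = -11613/45182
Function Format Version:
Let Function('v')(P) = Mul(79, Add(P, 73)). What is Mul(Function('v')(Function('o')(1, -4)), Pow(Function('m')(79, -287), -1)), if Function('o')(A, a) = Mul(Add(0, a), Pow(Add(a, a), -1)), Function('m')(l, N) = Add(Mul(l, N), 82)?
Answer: Rational(-11613, 45182) ≈ -0.25703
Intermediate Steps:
Function('m')(l, N) = Add(82, Mul(N, l)) (Function('m')(l, N) = Add(Mul(N, l), 82) = Add(82, Mul(N, l)))
Function('o')(A, a) = Rational(1, 2) (Function('o')(A, a) = Mul(a, Pow(Mul(2, a), -1)) = Mul(a, Mul(Rational(1, 2), Pow(a, -1))) = Rational(1, 2))
Function('v')(P) = Add(5767, Mul(79, P)) (Function('v')(P) = Mul(79, Add(73, P)) = Add(5767, Mul(79, P)))
Mul(Function('v')(Function('o')(1, -4)), Pow(Function('m')(79, -287), -1)) = Mul(Add(5767, Mul(79, Rational(1, 2))), Pow(Add(82, Mul(-287, 79)), -1)) = Mul(Add(5767, Rational(79, 2)), Pow(Add(82, -22673), -1)) = Mul(Rational(11613, 2), Pow(-22591, -1)) = Mul(Rational(11613, 2), Rational(-1, 22591)) = Rational(-11613, 45182)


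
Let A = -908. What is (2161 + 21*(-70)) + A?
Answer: -217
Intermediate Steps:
(2161 + 21*(-70)) + A = (2161 + 21*(-70)) - 908 = (2161 - 1470) - 908 = 691 - 908 = -217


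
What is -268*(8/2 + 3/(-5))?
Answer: -4556/5 ≈ -911.20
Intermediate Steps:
-268*(8/2 + 3/(-5)) = -268*(8*(½) + 3*(-⅕)) = -268*(4 - ⅗) = -268*17/5 = -4556/5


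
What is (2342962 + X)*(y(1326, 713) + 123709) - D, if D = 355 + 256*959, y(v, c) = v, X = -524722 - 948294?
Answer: 108773452251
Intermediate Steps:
X = -1473016
D = 245859 (D = 355 + 245504 = 245859)
(2342962 + X)*(y(1326, 713) + 123709) - D = (2342962 - 1473016)*(1326 + 123709) - 1*245859 = 869946*125035 - 245859 = 108773698110 - 245859 = 108773452251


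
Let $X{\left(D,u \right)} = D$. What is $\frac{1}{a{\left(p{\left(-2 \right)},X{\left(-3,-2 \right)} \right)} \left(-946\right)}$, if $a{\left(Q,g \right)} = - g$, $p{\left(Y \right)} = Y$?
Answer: $- \frac{1}{2838} \approx -0.00035236$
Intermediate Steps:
$\frac{1}{a{\left(p{\left(-2 \right)},X{\left(-3,-2 \right)} \right)} \left(-946\right)} = \frac{1}{\left(-1\right) \left(-3\right) \left(-946\right)} = \frac{1}{3 \left(-946\right)} = \frac{1}{-2838} = - \frac{1}{2838}$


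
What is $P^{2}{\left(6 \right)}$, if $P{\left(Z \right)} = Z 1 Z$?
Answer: $1296$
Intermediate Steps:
$P{\left(Z \right)} = Z^{2}$ ($P{\left(Z \right)} = Z Z = Z^{2}$)
$P^{2}{\left(6 \right)} = \left(6^{2}\right)^{2} = 36^{2} = 1296$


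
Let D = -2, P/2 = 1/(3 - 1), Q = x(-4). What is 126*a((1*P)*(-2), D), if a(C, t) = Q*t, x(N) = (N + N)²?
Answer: -16128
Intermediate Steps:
x(N) = 4*N² (x(N) = (2*N)² = 4*N²)
Q = 64 (Q = 4*(-4)² = 4*16 = 64)
P = 1 (P = 2/(3 - 1) = 2/2 = 2*(½) = 1)
a(C, t) = 64*t
126*a((1*P)*(-2), D) = 126*(64*(-2)) = 126*(-128) = -16128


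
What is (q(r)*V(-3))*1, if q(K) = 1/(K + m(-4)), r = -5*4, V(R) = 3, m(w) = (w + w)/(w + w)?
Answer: -3/19 ≈ -0.15789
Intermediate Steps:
m(w) = 1 (m(w) = (2*w)/((2*w)) = (2*w)*(1/(2*w)) = 1)
r = -20
q(K) = 1/(1 + K) (q(K) = 1/(K + 1) = 1/(1 + K))
(q(r)*V(-3))*1 = (3/(1 - 20))*1 = (3/(-19))*1 = -1/19*3*1 = -3/19*1 = -3/19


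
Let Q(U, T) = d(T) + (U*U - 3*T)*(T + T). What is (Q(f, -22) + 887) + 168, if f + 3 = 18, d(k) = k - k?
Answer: -11749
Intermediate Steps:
d(k) = 0
f = 15 (f = -3 + 18 = 15)
Q(U, T) = 2*T*(U² - 3*T) (Q(U, T) = 0 + (U*U - 3*T)*(T + T) = 0 + (U² - 3*T)*(2*T) = 0 + 2*T*(U² - 3*T) = 2*T*(U² - 3*T))
(Q(f, -22) + 887) + 168 = (2*(-22)*(15² - 3*(-22)) + 887) + 168 = (2*(-22)*(225 + 66) + 887) + 168 = (2*(-22)*291 + 887) + 168 = (-12804 + 887) + 168 = -11917 + 168 = -11749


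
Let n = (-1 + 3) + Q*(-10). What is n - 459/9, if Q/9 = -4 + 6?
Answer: -229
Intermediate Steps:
Q = 18 (Q = 9*(-4 + 6) = 9*2 = 18)
n = -178 (n = (-1 + 3) + 18*(-10) = 2 - 180 = -178)
n - 459/9 = -178 - 459/9 = -178 - 459*⅑ = -178 - 51 = -229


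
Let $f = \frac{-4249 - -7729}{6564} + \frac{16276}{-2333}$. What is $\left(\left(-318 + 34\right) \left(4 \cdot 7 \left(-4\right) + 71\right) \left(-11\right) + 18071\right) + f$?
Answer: $- \frac{140401426365}{1276151} \approx -1.1002 \cdot 10^{5}$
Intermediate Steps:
$f = - \frac{8226402}{1276151}$ ($f = \left(-4249 + 7729\right) \frac{1}{6564} + 16276 \left(- \frac{1}{2333}\right) = 3480 \cdot \frac{1}{6564} - \frac{16276}{2333} = \frac{290}{547} - \frac{16276}{2333} = - \frac{8226402}{1276151} \approx -6.4463$)
$\left(\left(-318 + 34\right) \left(4 \cdot 7 \left(-4\right) + 71\right) \left(-11\right) + 18071\right) + f = \left(\left(-318 + 34\right) \left(4 \cdot 7 \left(-4\right) + 71\right) \left(-11\right) + 18071\right) - \frac{8226402}{1276151} = \left(- 284 \left(28 \left(-4\right) + 71\right) \left(-11\right) + 18071\right) - \frac{8226402}{1276151} = \left(- 284 \left(-112 + 71\right) \left(-11\right) + 18071\right) - \frac{8226402}{1276151} = \left(\left(-284\right) \left(-41\right) \left(-11\right) + 18071\right) - \frac{8226402}{1276151} = \left(11644 \left(-11\right) + 18071\right) - \frac{8226402}{1276151} = \left(-128084 + 18071\right) - \frac{8226402}{1276151} = -110013 - \frac{8226402}{1276151} = - \frac{140401426365}{1276151}$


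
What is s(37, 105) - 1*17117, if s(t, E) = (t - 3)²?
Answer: -15961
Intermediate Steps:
s(t, E) = (-3 + t)²
s(37, 105) - 1*17117 = (-3 + 37)² - 1*17117 = 34² - 17117 = 1156 - 17117 = -15961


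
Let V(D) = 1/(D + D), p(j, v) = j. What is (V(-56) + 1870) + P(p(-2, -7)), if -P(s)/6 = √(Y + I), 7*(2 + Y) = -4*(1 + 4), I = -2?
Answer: 209439/112 - 24*I*√21/7 ≈ 1870.0 - 15.712*I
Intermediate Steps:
Y = -34/7 (Y = -2 + (-4*(1 + 4))/7 = -2 + (-4*5)/7 = -2 + (⅐)*(-20) = -2 - 20/7 = -34/7 ≈ -4.8571)
V(D) = 1/(2*D)
P(s) = -24*I*√21/7 (P(s) = -6*√(-34/7 - 2) = -24*I*√21/7)
(V(-56) + 1870) + P(p(-2, -7)) = ((½)/(-56) + 1870) - 24*I*√21/7 = ((½)*(-1/56) + 1870) - 24*I*√21/7 = (-1/112 + 1870) - 24*I*√21/7 = 209439/112 - 24*I*√21/7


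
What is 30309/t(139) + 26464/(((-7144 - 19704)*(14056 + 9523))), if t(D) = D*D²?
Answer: 597375302416/53129012526439 ≈ 0.011244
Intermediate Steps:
t(D) = D³
30309/t(139) + 26464/(((-7144 - 19704)*(14056 + 9523))) = 30309/(139³) + 26464/(((-7144 - 19704)*(14056 + 9523))) = 30309/2685619 + 26464/((-26848*23579)) = 30309*(1/2685619) + 26464/(-633048992) = 30309/2685619 + 26464*(-1/633048992) = 30309/2685619 - 827/19782781 = 597375302416/53129012526439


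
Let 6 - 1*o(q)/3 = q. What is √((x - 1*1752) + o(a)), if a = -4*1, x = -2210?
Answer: 2*I*√983 ≈ 62.706*I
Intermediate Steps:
a = -4
o(q) = 18 - 3*q
√((x - 1*1752) + o(a)) = √((-2210 - 1*1752) + (18 - 3*(-4))) = √((-2210 - 1752) + (18 + 12)) = √(-3962 + 30) = √(-3932) = 2*I*√983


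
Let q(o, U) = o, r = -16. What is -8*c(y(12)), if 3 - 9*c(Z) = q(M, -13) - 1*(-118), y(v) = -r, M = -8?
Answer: 856/9 ≈ 95.111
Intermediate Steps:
y(v) = 16 (y(v) = -1*(-16) = 16)
c(Z) = -107/9 (c(Z) = ⅓ - (-8 - 1*(-118))/9 = ⅓ - (-8 + 118)/9 = ⅓ - ⅑*110 = ⅓ - 110/9 = -107/9)
-8*c(y(12)) = -8*(-107/9) = 856/9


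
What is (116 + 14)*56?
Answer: 7280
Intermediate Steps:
(116 + 14)*56 = 130*56 = 7280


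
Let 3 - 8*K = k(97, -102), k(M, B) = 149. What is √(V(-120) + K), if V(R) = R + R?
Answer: I*√1033/2 ≈ 16.07*I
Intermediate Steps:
V(R) = 2*R
K = -73/4 (K = 3/8 - ⅛*149 = 3/8 - 149/8 = -73/4 ≈ -18.250)
√(V(-120) + K) = √(2*(-120) - 73/4) = √(-240 - 73/4) = √(-1033/4) = I*√1033/2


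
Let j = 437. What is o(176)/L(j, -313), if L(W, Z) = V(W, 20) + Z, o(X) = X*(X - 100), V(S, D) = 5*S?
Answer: 836/117 ≈ 7.1453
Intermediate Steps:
o(X) = X*(-100 + X)
L(W, Z) = Z + 5*W (L(W, Z) = 5*W + Z = Z + 5*W)
o(176)/L(j, -313) = (176*(-100 + 176))/(-313 + 5*437) = (176*76)/(-313 + 2185) = 13376/1872 = 13376*(1/1872) = 836/117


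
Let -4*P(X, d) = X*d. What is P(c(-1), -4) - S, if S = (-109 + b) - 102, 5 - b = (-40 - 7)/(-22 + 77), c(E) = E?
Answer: 11228/55 ≈ 204.15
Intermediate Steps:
P(X, d) = -X*d/4
b = 322/55 (b = 5 - (-40 - 7)/(-22 + 77) = 5 - (-47)/55 = 5 - 1*(-47/55) = 5 + 47/55 = 322/55 ≈ 5.8545)
S = -11283/55 (S = (-109 + 322/55) - 102 = -5673/55 - 102 = -11283/55 ≈ -205.15)
P(c(-1), -4) - S = -¼*(-1)*(-4) - 1*(-11283/55) = -1 + 11283/55 = 11228/55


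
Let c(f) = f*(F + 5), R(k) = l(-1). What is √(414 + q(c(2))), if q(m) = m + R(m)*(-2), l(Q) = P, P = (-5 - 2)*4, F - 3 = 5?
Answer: 4*√31 ≈ 22.271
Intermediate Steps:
F = 8 (F = 3 + 5 = 8)
P = -28 (P = -7*4 = -28)
l(Q) = -28
R(k) = -28
c(f) = 13*f (c(f) = f*(8 + 5) = f*13 = 13*f)
q(m) = 56 + m (q(m) = m - 28*(-2) = m + 56 = 56 + m)
√(414 + q(c(2))) = √(414 + (56 + 13*2)) = √(414 + (56 + 26)) = √(414 + 82) = √496 = 4*√31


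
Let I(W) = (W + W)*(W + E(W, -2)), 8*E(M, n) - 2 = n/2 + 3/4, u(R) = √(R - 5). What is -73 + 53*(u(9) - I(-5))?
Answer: -40017/16 ≈ -2501.1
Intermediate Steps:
u(R) = √(-5 + R)
E(M, n) = 11/32 + n/16 (E(M, n) = ¼ + (n/2 + 3/4)/8 = ¼ + (n*(½) + 3*(¼))/8 = ¼ + (n/2 + ¾)/8 = ¼ + (¾ + n/2)/8 = ¼ + (3/32 + n/16) = 11/32 + n/16)
I(W) = 2*W*(7/32 + W) (I(W) = (W + W)*(W + (11/32 + (1/16)*(-2))) = (2*W)*(W + (11/32 - ⅛)) = (2*W)*(W + 7/32) = (2*W)*(7/32 + W) = 2*W*(7/32 + W))
-73 + 53*(u(9) - I(-5)) = -73 + 53*(√(-5 + 9) - (-5)*(7 + 32*(-5))/16) = -73 + 53*(√4 - (-5)*(7 - 160)/16) = -73 + 53*(2 - (-5)*(-153)/16) = -73 + 53*(2 - 1*765/16) = -73 + 53*(2 - 765/16) = -73 + 53*(-733/16) = -73 - 38849/16 = -40017/16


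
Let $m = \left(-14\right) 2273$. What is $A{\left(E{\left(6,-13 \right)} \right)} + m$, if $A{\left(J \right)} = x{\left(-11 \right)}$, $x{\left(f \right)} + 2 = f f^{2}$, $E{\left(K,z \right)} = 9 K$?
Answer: $-33155$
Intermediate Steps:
$x{\left(f \right)} = -2 + f^{3}$ ($x{\left(f \right)} = -2 + f f^{2} = -2 + f^{3}$)
$m = -31822$
$A{\left(J \right)} = -1333$ ($A{\left(J \right)} = -2 + \left(-11\right)^{3} = -2 - 1331 = -1333$)
$A{\left(E{\left(6,-13 \right)} \right)} + m = -1333 - 31822 = -33155$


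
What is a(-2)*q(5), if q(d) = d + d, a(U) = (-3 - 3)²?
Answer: 360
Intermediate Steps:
a(U) = 36 (a(U) = (-6)² = 36)
q(d) = 2*d
a(-2)*q(5) = 36*(2*5) = 36*10 = 360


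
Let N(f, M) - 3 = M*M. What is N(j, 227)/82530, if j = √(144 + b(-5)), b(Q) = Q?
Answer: 25766/41265 ≈ 0.62440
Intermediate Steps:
j = √139 (j = √(144 - 5) = √139 ≈ 11.790)
N(f, M) = 3 + M² (N(f, M) = 3 + M*M = 3 + M²)
N(j, 227)/82530 = (3 + 227²)/82530 = (3 + 51529)*(1/82530) = 51532*(1/82530) = 25766/41265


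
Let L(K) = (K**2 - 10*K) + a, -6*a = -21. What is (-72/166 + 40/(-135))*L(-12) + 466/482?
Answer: -104946677/540081 ≈ -194.32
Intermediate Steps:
a = 7/2 (a = -1/6*(-21) = 7/2 ≈ 3.5000)
L(K) = 7/2 + K**2 - 10*K (L(K) = (K**2 - 10*K) + 7/2 = 7/2 + K**2 - 10*K)
(-72/166 + 40/(-135))*L(-12) + 466/482 = (-72/166 + 40/(-135))*(7/2 + (-12)**2 - 10*(-12)) + 466/482 = (-72*1/166 + 40*(-1/135))*(7/2 + 144 + 120) + 466*(1/482) = (-36/83 - 8/27)*(535/2) + 233/241 = -1636/2241*535/2 + 233/241 = -437630/2241 + 233/241 = -104946677/540081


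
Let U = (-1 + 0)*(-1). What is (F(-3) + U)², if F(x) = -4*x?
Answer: 169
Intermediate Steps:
U = 1 (U = -1*(-1) = 1)
(F(-3) + U)² = (-4*(-3) + 1)² = (12 + 1)² = 13² = 169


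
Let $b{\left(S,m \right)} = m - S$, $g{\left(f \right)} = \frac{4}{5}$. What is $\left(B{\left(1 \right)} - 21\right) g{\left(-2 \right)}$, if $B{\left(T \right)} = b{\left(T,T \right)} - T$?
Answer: $- \frac{88}{5} \approx -17.6$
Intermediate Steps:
$g{\left(f \right)} = \frac{4}{5}$ ($g{\left(f \right)} = 4 \cdot \frac{1}{5} = \frac{4}{5}$)
$B{\left(T \right)} = - T$ ($B{\left(T \right)} = \left(T - T\right) - T = 0 - T = - T$)
$\left(B{\left(1 \right)} - 21\right) g{\left(-2 \right)} = \left(\left(-1\right) 1 - 21\right) \frac{4}{5} = \left(-1 - 21\right) \frac{4}{5} = \left(-22\right) \frac{4}{5} = - \frac{88}{5}$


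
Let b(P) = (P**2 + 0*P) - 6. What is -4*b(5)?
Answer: -76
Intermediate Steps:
b(P) = -6 + P**2 (b(P) = (P**2 + 0) - 6 = P**2 - 6 = -6 + P**2)
-4*b(5) = -4*(-6 + 5**2) = -4*(-6 + 25) = -4*19 = -76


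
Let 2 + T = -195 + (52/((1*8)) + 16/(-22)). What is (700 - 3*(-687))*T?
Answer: -1055957/2 ≈ -5.2798e+5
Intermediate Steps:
T = -4207/22 (T = -2 + (-195 + (52/((1*8)) + 16/(-22))) = -2 + (-195 + (52/8 + 16*(-1/22))) = -2 + (-195 + (52*(⅛) - 8/11)) = -2 + (-195 + (13/2 - 8/11)) = -2 + (-195 + 127/22) = -2 - 4163/22 = -4207/22 ≈ -191.23)
(700 - 3*(-687))*T = (700 - 3*(-687))*(-4207/22) = (700 - 1*(-2061))*(-4207/22) = (700 + 2061)*(-4207/22) = 2761*(-4207/22) = -1055957/2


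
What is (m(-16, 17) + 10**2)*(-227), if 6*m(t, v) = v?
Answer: -140059/6 ≈ -23343.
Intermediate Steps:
m(t, v) = v/6
(m(-16, 17) + 10**2)*(-227) = ((1/6)*17 + 10**2)*(-227) = (17/6 + 100)*(-227) = (617/6)*(-227) = -140059/6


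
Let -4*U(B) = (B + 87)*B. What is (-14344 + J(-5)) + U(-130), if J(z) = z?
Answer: -31493/2 ≈ -15747.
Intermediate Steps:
U(B) = -B*(87 + B)/4 (U(B) = -(B + 87)*B/4 = -(87 + B)*B/4 = -B*(87 + B)/4)
(-14344 + J(-5)) + U(-130) = (-14344 - 5) - 1/4*(-130)*(87 - 130) = -14349 - 1/4*(-130)*(-43) = -14349 - 2795/2 = -31493/2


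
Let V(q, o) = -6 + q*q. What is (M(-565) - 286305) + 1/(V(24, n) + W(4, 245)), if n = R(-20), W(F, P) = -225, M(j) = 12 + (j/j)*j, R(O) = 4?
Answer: -98966009/345 ≈ -2.8686e+5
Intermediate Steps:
M(j) = 12 + j (M(j) = 12 + 1*j = 12 + j)
n = 4
V(q, o) = -6 + q**2
(M(-565) - 286305) + 1/(V(24, n) + W(4, 245)) = ((12 - 565) - 286305) + 1/((-6 + 24**2) - 225) = (-553 - 286305) + 1/((-6 + 576) - 225) = -286858 + 1/(570 - 225) = -286858 + 1/345 = -98966009/345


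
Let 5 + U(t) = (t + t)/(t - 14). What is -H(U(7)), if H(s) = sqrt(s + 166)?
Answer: -sqrt(159) ≈ -12.610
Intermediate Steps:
U(t) = -5 + 2*t/(-14 + t) (U(t) = -5 + (t + t)/(t - 14) = -5 + (2*t)/(-14 + t) = -5 + 2*t/(-14 + t))
H(s) = sqrt(166 + s)
-H(U(7)) = -sqrt(166 + (70 - 3*7)/(-14 + 7)) = -sqrt(166 + (70 - 21)/(-7)) = -sqrt(166 - 1/7*49) = -sqrt(166 - 7) = -sqrt(159)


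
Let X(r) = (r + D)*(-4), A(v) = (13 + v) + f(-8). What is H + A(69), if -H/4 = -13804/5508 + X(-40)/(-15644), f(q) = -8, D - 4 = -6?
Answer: 26631874/316791 ≈ 84.068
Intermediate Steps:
D = -2 (D = 4 - 6 = -2)
A(v) = 5 + v (A(v) = (13 + v) - 8 = 5 + v)
X(r) = 8 - 4*r (X(r) = (r - 2)*(-4) = (-2 + r)*(-4) = 8 - 4*r)
H = 3189340/316791 (H = -4*(-13804/5508 + (8 - 4*(-40))/(-15644)) = -4*(-13804*1/5508 + (8 + 160)*(-1/15644)) = -4*(-203/81 + 168*(-1/15644)) = -4*(-203/81 - 42/3911) = -4*(-797335/316791) = 3189340/316791 ≈ 10.068)
H + A(69) = 3189340/316791 + (5 + 69) = 3189340/316791 + 74 = 26631874/316791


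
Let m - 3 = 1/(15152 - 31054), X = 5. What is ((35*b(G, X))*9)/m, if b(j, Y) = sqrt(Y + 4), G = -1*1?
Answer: 429354/1363 ≈ 315.01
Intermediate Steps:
G = -1
b(j, Y) = sqrt(4 + Y)
m = 47705/15902 (m = 3 + 1/(15152 - 31054) = 3 + 1/(-15902) = 3 - 1/15902 = 47705/15902 ≈ 2.9999)
((35*b(G, X))*9)/m = ((35*sqrt(4 + 5))*9)/(47705/15902) = ((35*sqrt(9))*9)*(15902/47705) = ((35*3)*9)*(15902/47705) = (105*9)*(15902/47705) = 945*(15902/47705) = 429354/1363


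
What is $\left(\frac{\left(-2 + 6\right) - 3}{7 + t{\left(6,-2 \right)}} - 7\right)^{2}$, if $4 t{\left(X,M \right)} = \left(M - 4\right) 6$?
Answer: $\frac{225}{4} \approx 56.25$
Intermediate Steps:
$t{\left(X,M \right)} = -6 + \frac{3 M}{2}$ ($t{\left(X,M \right)} = \frac{\left(M - 4\right) 6}{4} = \frac{\left(-4 + M\right) 6}{4} = \frac{-24 + 6 M}{4} = -6 + \frac{3 M}{2}$)
$\left(\frac{\left(-2 + 6\right) - 3}{7 + t{\left(6,-2 \right)}} - 7\right)^{2} = \left(\frac{\left(-2 + 6\right) - 3}{7 + \left(-6 + \frac{3}{2} \left(-2\right)\right)} - 7\right)^{2} = \left(\frac{4 - 3}{7 - 9} - 7\right)^{2} = \left(1 \frac{1}{7 - 9} - 7\right)^{2} = \left(1 \frac{1}{-2} - 7\right)^{2} = \left(1 \left(- \frac{1}{2}\right) - 7\right)^{2} = \left(- \frac{1}{2} - 7\right)^{2} = \left(- \frac{15}{2}\right)^{2} = \frac{225}{4}$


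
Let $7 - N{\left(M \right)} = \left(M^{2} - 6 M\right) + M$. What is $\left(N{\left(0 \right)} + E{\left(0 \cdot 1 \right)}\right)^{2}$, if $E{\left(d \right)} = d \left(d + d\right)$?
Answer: $49$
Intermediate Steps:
$E{\left(d \right)} = 2 d^{2}$ ($E{\left(d \right)} = d 2 d = 2 d^{2}$)
$N{\left(M \right)} = 7 - M^{2} + 5 M$ ($N{\left(M \right)} = 7 - \left(\left(M^{2} - 6 M\right) + M\right) = 7 - \left(M^{2} - 5 M\right) = 7 - M^{2} + 5 M$)
$\left(N{\left(0 \right)} + E{\left(0 \cdot 1 \right)}\right)^{2} = \left(\left(7 - 0^{2} + 5 \cdot 0\right) + 2 \left(0 \cdot 1\right)^{2}\right)^{2} = \left(\left(7 - 0 + 0\right) + 2 \cdot 0^{2}\right)^{2} = \left(\left(7 + 0 + 0\right) + 2 \cdot 0\right)^{2} = \left(7 + 0\right)^{2} = 7^{2} = 49$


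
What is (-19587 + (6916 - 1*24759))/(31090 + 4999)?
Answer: -37430/36089 ≈ -1.0372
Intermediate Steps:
(-19587 + (6916 - 1*24759))/(31090 + 4999) = (-19587 + (6916 - 24759))/36089 = (-19587 - 17843)*(1/36089) = -37430*1/36089 = -37430/36089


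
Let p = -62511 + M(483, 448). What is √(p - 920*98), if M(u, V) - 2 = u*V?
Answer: √63715 ≈ 252.42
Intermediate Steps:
M(u, V) = 2 + V*u (M(u, V) = 2 + u*V = 2 + V*u)
p = 153875 (p = -62511 + (2 + 448*483) = -62511 + (2 + 216384) = -62511 + 216386 = 153875)
√(p - 920*98) = √(153875 - 920*98) = √(153875 - 90160) = √63715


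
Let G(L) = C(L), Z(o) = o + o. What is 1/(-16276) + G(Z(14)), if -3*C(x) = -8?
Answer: 130205/48828 ≈ 2.6666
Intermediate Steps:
Z(o) = 2*o
C(x) = 8/3 (C(x) = -⅓*(-8) = 8/3)
G(L) = 8/3
1/(-16276) + G(Z(14)) = 1/(-16276) + 8/3 = -1/16276 + 8/3 = 130205/48828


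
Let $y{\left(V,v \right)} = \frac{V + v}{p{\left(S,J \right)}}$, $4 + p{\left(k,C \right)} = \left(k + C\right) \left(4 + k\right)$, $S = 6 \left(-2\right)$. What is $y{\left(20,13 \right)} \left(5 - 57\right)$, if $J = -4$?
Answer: $- \frac{429}{31} \approx -13.839$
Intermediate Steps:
$S = -12$
$p{\left(k,C \right)} = -4 + \left(4 + k\right) \left(C + k\right)$ ($p{\left(k,C \right)} = -4 + \left(k + C\right) \left(4 + k\right) = -4 + \left(C + k\right) \left(4 + k\right) = -4 + \left(4 + k\right) \left(C + k\right)$)
$y{\left(V,v \right)} = \frac{V}{124} + \frac{v}{124}$ ($y{\left(V,v \right)} = \frac{V + v}{-4 + \left(-12\right)^{2} + 4 \left(-4\right) + 4 \left(-12\right) - -48} = \frac{V + v}{-4 + 144 - 16 - 48 + 48} = \frac{V + v}{124} = \left(V + v\right) \frac{1}{124} = \frac{V}{124} + \frac{v}{124}$)
$y{\left(20,13 \right)} \left(5 - 57\right) = \left(\frac{1}{124} \cdot 20 + \frac{1}{124} \cdot 13\right) \left(5 - 57\right) = \left(\frac{5}{31} + \frac{13}{124}\right) \left(5 - 57\right) = \frac{33}{124} \left(-52\right) = - \frac{429}{31}$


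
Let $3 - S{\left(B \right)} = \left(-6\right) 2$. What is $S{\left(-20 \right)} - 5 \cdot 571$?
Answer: $-2840$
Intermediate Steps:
$S{\left(B \right)} = 15$ ($S{\left(B \right)} = 3 - \left(-6\right) 2 = 3 - -12 = 3 + 12 = 15$)
$S{\left(-20 \right)} - 5 \cdot 571 = 15 - 5 \cdot 571 = 15 - 2855 = -2840$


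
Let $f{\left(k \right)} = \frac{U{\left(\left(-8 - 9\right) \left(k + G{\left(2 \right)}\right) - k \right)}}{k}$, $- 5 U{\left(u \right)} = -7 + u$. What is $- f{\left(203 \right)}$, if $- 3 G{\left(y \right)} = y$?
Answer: $- \frac{10949}{3045} \approx -3.5957$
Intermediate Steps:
$G{\left(y \right)} = - \frac{y}{3}$
$U{\left(u \right)} = \frac{7}{5} - \frac{u}{5}$ ($U{\left(u \right)} = - \frac{-7 + u}{5} = \frac{7}{5} - \frac{u}{5}$)
$f{\left(k \right)} = \frac{- \frac{13}{15} + \frac{18 k}{5}}{k}$ ($f{\left(k \right)} = \frac{\frac{7}{5} - \frac{\left(-8 - 9\right) \left(k - \frac{2}{3}\right) - k}{5}}{k} = \frac{\frac{7}{5} - \frac{- 17 \left(k - \frac{2}{3}\right) - k}{5}}{k} = \frac{\frac{7}{5} - \frac{- 17 \left(- \frac{2}{3} + k\right) - k}{5}}{k} = \frac{\frac{7}{5} - \frac{\left(\frac{34}{3} - 17 k\right) - k}{5}}{k} = \frac{\frac{7}{5} - \frac{\frac{34}{3} - 18 k}{5}}{k} = \frac{\frac{7}{5} + \left(- \frac{34}{15} + \frac{18 k}{5}\right)}{k} = \frac{- \frac{13}{15} + \frac{18 k}{5}}{k}$)
$- f{\left(203 \right)} = - \frac{-13 + 54 \cdot 203}{15 \cdot 203} = - \frac{-13 + 10962}{15 \cdot 203} = - \frac{10949}{15 \cdot 203} = \left(-1\right) \frac{10949}{3045} = - \frac{10949}{3045}$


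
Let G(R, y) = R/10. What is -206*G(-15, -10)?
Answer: 309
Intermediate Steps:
G(R, y) = R/10 (G(R, y) = R*(⅒) = R/10)
-206*G(-15, -10) = -103*(-15)/5 = -206*(-3/2) = 309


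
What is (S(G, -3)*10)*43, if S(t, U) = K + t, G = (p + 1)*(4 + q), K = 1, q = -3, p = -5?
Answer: -1290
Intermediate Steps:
G = -4 (G = (-5 + 1)*(4 - 3) = -4*1 = -4)
S(t, U) = 1 + t
(S(G, -3)*10)*43 = ((1 - 4)*10)*43 = -3*10*43 = -30*43 = -1290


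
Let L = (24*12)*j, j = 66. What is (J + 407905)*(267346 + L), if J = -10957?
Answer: 113667647592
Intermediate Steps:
L = 19008 (L = (24*12)*66 = 288*66 = 19008)
(J + 407905)*(267346 + L) = (-10957 + 407905)*(267346 + 19008) = 396948*286354 = 113667647592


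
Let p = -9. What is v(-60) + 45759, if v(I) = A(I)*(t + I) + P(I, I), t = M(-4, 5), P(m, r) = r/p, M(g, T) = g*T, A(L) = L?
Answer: 151697/3 ≈ 50566.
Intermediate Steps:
M(g, T) = T*g
P(m, r) = -r/9 (P(m, r) = r/(-9) = r*(-1/9) = -r/9)
t = -20 (t = 5*(-4) = -20)
v(I) = -I/9 + I*(-20 + I) (v(I) = I*(-20 + I) - I/9 = -I/9 + I*(-20 + I))
v(-60) + 45759 = (1/9)*(-60)*(-181 + 9*(-60)) + 45759 = (1/9)*(-60)*(-181 - 540) + 45759 = (1/9)*(-60)*(-721) + 45759 = 14420/3 + 45759 = 151697/3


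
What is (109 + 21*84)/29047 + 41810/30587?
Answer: 1271744521/888460589 ≈ 1.4314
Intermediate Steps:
(109 + 21*84)/29047 + 41810/30587 = (109 + 1764)*(1/29047) + 41810*(1/30587) = 1873*(1/29047) + 41810/30587 = 1873/29047 + 41810/30587 = 1271744521/888460589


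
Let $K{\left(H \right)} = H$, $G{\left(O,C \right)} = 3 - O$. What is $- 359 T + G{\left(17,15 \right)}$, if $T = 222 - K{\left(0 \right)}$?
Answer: $-79712$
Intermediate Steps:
$T = 222$ ($T = 222 - 0 = 222 + 0 = 222$)
$- 359 T + G{\left(17,15 \right)} = \left(-359\right) 222 + \left(3 - 17\right) = -79698 + \left(3 - 17\right) = -79698 - 14 = -79712$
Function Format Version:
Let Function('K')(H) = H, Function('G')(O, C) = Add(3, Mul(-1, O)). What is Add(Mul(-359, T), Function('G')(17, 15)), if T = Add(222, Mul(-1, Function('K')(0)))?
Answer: -79712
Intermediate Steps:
T = 222 (T = Add(222, Mul(-1, 0)) = Add(222, 0) = 222)
Add(Mul(-359, T), Function('G')(17, 15)) = Add(Mul(-359, 222), Add(3, Mul(-1, 17))) = Add(-79698, Add(3, -17)) = Add(-79698, -14) = -79712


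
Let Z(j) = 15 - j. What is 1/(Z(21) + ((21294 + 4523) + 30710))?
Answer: 1/56521 ≈ 1.7693e-5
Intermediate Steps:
1/(Z(21) + ((21294 + 4523) + 30710)) = 1/((15 - 1*21) + ((21294 + 4523) + 30710)) = 1/((15 - 21) + (25817 + 30710)) = 1/(-6 + 56527) = 1/56521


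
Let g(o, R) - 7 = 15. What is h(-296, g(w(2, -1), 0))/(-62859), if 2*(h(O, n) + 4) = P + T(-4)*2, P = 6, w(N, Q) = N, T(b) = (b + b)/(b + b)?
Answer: 0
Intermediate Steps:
T(b) = 1 (T(b) = (2*b)/((2*b)) = (2*b)*(1/(2*b)) = 1)
g(o, R) = 22 (g(o, R) = 7 + 15 = 22)
h(O, n) = 0 (h(O, n) = -4 + (6 + 1*2)/2 = -4 + (6 + 2)/2 = -4 + (1/2)*8 = -4 + 4 = 0)
h(-296, g(w(2, -1), 0))/(-62859) = 0/(-62859) = 0*(-1/62859) = 0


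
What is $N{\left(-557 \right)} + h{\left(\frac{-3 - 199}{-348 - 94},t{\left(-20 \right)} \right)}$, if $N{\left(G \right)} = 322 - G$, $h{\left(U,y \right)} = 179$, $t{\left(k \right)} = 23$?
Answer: $1058$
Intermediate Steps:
$N{\left(-557 \right)} + h{\left(\frac{-3 - 199}{-348 - 94},t{\left(-20 \right)} \right)} = \left(322 - -557\right) + 179 = \left(322 + 557\right) + 179 = 879 + 179 = 1058$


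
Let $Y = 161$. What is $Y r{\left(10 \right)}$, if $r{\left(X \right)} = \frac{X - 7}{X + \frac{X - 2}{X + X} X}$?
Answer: $\frac{69}{2} \approx 34.5$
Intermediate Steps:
$r{\left(X \right)} = \frac{-7 + X}{-1 + \frac{3 X}{2}}$ ($r{\left(X \right)} = \frac{-7 + X}{X + \frac{-2 + X}{2 X} X} = \frac{-7 + X}{X + \left(-1 + \frac{X}{2}\right)} = \frac{-7 + X}{-1 + \frac{3 X}{2}}$)
$Y r{\left(10 \right)} = 161 \frac{2 \left(-7 + 10\right)}{-2 + 3 \cdot 10} = 161 \cdot 2 \frac{1}{-2 + 30} \cdot 3 = 161 \cdot 2 \cdot \frac{1}{28} \cdot 3 = 161 \cdot \frac{3}{14} = \frac{69}{2}$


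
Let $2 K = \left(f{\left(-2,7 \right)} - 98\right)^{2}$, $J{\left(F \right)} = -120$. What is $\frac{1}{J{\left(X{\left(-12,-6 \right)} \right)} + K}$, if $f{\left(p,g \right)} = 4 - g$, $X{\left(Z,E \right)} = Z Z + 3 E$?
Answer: $\frac{2}{9961} \approx 0.00020078$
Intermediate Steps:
$X{\left(Z,E \right)} = Z^{2} + 3 E$
$K = \frac{10201}{2}$ ($K = \frac{\left(\left(4 - 7\right) - 98\right)^{2}}{2} = \frac{\left(-3 - 98\right)^{2}}{2} = \frac{\left(-101\right)^{2}}{2} = \frac{1}{2} \cdot 10201 = \frac{10201}{2} \approx 5100.5$)
$\frac{1}{J{\left(X{\left(-12,-6 \right)} \right)} + K} = \frac{1}{-120 + \frac{10201}{2}} = \frac{1}{\frac{9961}{2}} = \frac{2}{9961}$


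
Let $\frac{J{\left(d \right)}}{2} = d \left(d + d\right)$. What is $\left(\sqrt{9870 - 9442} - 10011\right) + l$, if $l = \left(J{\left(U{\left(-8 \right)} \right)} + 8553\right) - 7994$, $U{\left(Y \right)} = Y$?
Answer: $-9196 + 2 \sqrt{107} \approx -9175.3$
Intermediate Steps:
$J{\left(d \right)} = 4 d^{2}$ ($J{\left(d \right)} = 2 d \left(d + d\right) = 2 d 2 d = 2 \cdot 2 d^{2} = 4 d^{2}$)
$l = 815$ ($l = \left(4 \left(-8\right)^{2} + 8553\right) - 7994 = \left(4 \cdot 64 + 8553\right) - 7994 = \left(256 + 8553\right) - 7994 = 8809 - 7994 = 815$)
$\left(\sqrt{9870 - 9442} - 10011\right) + l = \left(\sqrt{9870 - 9442} - 10011\right) + 815 = \left(\sqrt{428} - 10011\right) + 815 = \left(2 \sqrt{107} - 10011\right) + 815 = \left(-10011 + 2 \sqrt{107}\right) + 815 = -9196 + 2 \sqrt{107}$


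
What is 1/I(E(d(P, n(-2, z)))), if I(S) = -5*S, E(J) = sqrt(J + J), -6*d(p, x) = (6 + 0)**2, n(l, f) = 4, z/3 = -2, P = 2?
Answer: I*sqrt(3)/30 ≈ 0.057735*I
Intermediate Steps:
z = -6 (z = 3*(-2) = -6)
d(p, x) = -6 (d(p, x) = -(6 + 0)**2/6 = -1/6*6**2 = -1/6*36 = -6)
E(J) = sqrt(2)*sqrt(J) (E(J) = sqrt(2*J) = sqrt(2)*sqrt(J))
1/I(E(d(P, n(-2, z)))) = 1/(-5*sqrt(2)*sqrt(-6)) = 1/(-5*sqrt(2)*I*sqrt(6)) = 1/(-10*I*sqrt(3)) = I*sqrt(3)/30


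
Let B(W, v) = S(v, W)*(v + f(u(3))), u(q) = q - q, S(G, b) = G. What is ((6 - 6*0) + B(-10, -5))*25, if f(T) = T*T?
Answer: 775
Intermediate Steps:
u(q) = 0
f(T) = T²
B(W, v) = v² (B(W, v) = v*(v + 0²) = v*(v + 0) = v*v = v²)
((6 - 6*0) + B(-10, -5))*25 = ((6 - 6*0) + (-5)²)*25 = ((6 + 0) + 25)*25 = (6 + 25)*25 = 31*25 = 775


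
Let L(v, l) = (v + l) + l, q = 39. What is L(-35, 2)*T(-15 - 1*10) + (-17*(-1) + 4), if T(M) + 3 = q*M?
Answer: 30339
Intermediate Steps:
L(v, l) = v + 2*l (L(v, l) = (l + v) + l = v + 2*l)
T(M) = -3 + 39*M
L(-35, 2)*T(-15 - 1*10) + (-17*(-1) + 4) = (-35 + 2*2)*(-3 + 39*(-15 - 1*10)) + (-17*(-1) + 4) = (-35 + 4)*(-3 + 39*(-15 - 10)) + (17 + 4) = -31*(-3 + 39*(-25)) + 21 = -31*(-3 - 975) + 21 = -31*(-978) + 21 = 30318 + 21 = 30339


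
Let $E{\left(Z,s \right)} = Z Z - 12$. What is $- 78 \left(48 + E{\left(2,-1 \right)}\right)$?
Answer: $-3120$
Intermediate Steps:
$E{\left(Z,s \right)} = -12 + Z^{2}$ ($E{\left(Z,s \right)} = Z^{2} - 12 = -12 + Z^{2}$)
$- 78 \left(48 + E{\left(2,-1 \right)}\right) = - 78 \left(48 - \left(12 - 2^{2}\right)\right) = - 78 \left(48 + \left(-12 + 4\right)\right) = - 78 \left(48 - 8\right) = \left(-78\right) 40 = -3120$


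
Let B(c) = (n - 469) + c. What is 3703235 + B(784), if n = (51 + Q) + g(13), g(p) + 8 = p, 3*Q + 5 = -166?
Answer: 3703549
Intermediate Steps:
Q = -57 (Q = -5/3 + (⅓)*(-166) = -5/3 - 166/3 = -57)
g(p) = -8 + p
n = -1 (n = (51 - 57) + (-8 + 13) = -6 + 5 = -1)
B(c) = -470 + c (B(c) = (-1 - 469) + c = -470 + c)
3703235 + B(784) = 3703235 + (-470 + 784) = 3703235 + 314 = 3703549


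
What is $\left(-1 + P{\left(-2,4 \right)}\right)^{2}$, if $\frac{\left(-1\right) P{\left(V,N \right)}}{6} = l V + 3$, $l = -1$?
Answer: $961$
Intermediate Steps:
$P{\left(V,N \right)} = -18 + 6 V$ ($P{\left(V,N \right)} = - 6 \left(- V + 3\right) = - 6 \left(3 - V\right) = -18 + 6 V$)
$\left(-1 + P{\left(-2,4 \right)}\right)^{2} = \left(-1 + \left(-18 + 6 \left(-2\right)\right)\right)^{2} = \left(-1 - 30\right)^{2} = \left(-31\right)^{2} = 961$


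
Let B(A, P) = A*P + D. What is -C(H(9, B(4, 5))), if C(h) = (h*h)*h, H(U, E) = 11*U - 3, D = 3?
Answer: -884736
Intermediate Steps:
B(A, P) = 3 + A*P (B(A, P) = A*P + 3 = 3 + A*P)
H(U, E) = -3 + 11*U
C(h) = h³ (C(h) = h²*h = h³)
-C(H(9, B(4, 5))) = -(-3 + 11*9)³ = -(-3 + 99)³ = -1*96³ = -1*884736 = -884736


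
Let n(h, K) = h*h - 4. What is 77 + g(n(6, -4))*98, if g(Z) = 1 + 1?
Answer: 273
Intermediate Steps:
n(h, K) = -4 + h² (n(h, K) = h² - 4 = -4 + h²)
g(Z) = 2
77 + g(n(6, -4))*98 = 77 + 2*98 = 77 + 196 = 273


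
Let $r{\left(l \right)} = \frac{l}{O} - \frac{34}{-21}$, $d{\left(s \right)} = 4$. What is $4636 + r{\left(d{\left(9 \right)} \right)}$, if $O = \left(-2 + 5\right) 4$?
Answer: $\frac{97397}{21} \approx 4638.0$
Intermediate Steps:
$O = 12$ ($O = 3 \cdot 4 = 12$)
$r{\left(l \right)} = \frac{34}{21} + \frac{l}{12}$ ($r{\left(l \right)} = \frac{l}{12} - \frac{34}{-21} = l \frac{1}{12} - - \frac{34}{21} = \frac{l}{12} + \frac{34}{21} = \frac{34}{21} + \frac{l}{12}$)
$4636 + r{\left(d{\left(9 \right)} \right)} = 4636 + \left(\frac{34}{21} + \frac{1}{12} \cdot 4\right) = 4636 + \left(\frac{34}{21} + \frac{1}{3}\right) = 4636 + \frac{41}{21} = \frac{97397}{21}$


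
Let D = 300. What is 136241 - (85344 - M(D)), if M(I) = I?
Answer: 51197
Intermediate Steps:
136241 - (85344 - M(D)) = 136241 - (85344 - 1*300) = 136241 - (85344 - 300) = 136241 - 1*85044 = 136241 - 85044 = 51197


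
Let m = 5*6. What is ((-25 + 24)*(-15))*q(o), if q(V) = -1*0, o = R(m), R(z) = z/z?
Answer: 0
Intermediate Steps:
m = 30
R(z) = 1
o = 1
q(V) = 0
((-25 + 24)*(-15))*q(o) = ((-25 + 24)*(-15))*0 = -1*(-15)*0 = 15*0 = 0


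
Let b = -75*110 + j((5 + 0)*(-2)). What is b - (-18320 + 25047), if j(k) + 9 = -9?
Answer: -14995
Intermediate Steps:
j(k) = -18 (j(k) = -9 - 9 = -18)
b = -8268 (b = -75*110 - 18 = -8250 - 18 = -8268)
b - (-18320 + 25047) = -8268 - (-18320 + 25047) = -8268 - 1*6727 = -8268 - 6727 = -14995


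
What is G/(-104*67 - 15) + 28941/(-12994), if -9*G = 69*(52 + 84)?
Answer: -565639777/272211306 ≈ -2.0779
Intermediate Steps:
G = -3128/3 (G = -23*(52 + 84)/3 = -23*136/3 = -⅑*9384 = -3128/3 ≈ -1042.7)
G/(-104*67 - 15) + 28941/(-12994) = -3128/(3*(-104*67 - 15)) + 28941/(-12994) = -3128/(3*(-6968 - 15)) + 28941*(-1/12994) = -3128/3/(-6983) - 28941/12994 = -3128/3*(-1/6983) - 28941/12994 = 3128/20949 - 28941/12994 = -565639777/272211306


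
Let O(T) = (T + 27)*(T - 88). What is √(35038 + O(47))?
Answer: 6*√889 ≈ 178.90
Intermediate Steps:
O(T) = (-88 + T)*(27 + T) (O(T) = (27 + T)*(-88 + T) = (-88 + T)*(27 + T))
√(35038 + O(47)) = √(35038 + (-2376 + 47² - 61*47)) = √(35038 + (-2376 + 2209 - 2867)) = √(35038 - 3034) = √32004 = 6*√889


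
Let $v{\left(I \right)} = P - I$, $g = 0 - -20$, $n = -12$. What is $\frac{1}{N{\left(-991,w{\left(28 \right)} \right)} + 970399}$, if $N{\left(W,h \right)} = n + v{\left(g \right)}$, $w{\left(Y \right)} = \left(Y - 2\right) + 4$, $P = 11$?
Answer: $\frac{1}{970378} \approx 1.0305 \cdot 10^{-6}$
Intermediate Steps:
$g = 20$ ($g = 0 + 20 = 20$)
$w{\left(Y \right)} = 2 + Y$ ($w{\left(Y \right)} = \left(-2 + Y\right) + 4 = 2 + Y$)
$v{\left(I \right)} = 11 - I$
$N{\left(W,h \right)} = -21$ ($N{\left(W,h \right)} = -12 + \left(11 - 20\right) = -12 - 9 = -21$)
$\frac{1}{N{\left(-991,w{\left(28 \right)} \right)} + 970399} = \frac{1}{-21 + 970399} = \frac{1}{970378}$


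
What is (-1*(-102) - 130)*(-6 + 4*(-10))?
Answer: 1288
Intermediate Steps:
(-1*(-102) - 130)*(-6 + 4*(-10)) = (102 - 130)*(-6 - 40) = -28*(-46) = 1288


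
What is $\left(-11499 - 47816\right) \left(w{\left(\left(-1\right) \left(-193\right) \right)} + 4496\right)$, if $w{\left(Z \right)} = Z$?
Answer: $-278128035$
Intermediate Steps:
$\left(-11499 - 47816\right) \left(w{\left(\left(-1\right) \left(-193\right) \right)} + 4496\right) = \left(-11499 - 47816\right) \left(\left(-1\right) \left(-193\right) + 4496\right) = - 59315 \left(193 + 4496\right) = \left(-59315\right) 4689 = -278128035$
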